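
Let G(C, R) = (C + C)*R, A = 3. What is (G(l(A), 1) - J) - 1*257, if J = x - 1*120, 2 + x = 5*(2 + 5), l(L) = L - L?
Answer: -170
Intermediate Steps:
l(L) = 0
x = 33 (x = -2 + 5*(2 + 5) = -2 + 5*7 = -2 + 35 = 33)
G(C, R) = 2*C*R (G(C, R) = (2*C)*R = 2*C*R)
J = -87 (J = 33 - 1*120 = 33 - 120 = -87)
(G(l(A), 1) - J) - 1*257 = (2*0*1 - 1*(-87)) - 1*257 = (0 + 87) - 257 = 87 - 257 = -170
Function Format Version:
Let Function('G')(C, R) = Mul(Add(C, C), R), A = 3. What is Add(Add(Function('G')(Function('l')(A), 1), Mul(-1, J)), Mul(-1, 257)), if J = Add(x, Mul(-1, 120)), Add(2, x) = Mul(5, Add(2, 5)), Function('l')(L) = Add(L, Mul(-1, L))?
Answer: -170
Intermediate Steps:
Function('l')(L) = 0
x = 33 (x = Add(-2, Mul(5, Add(2, 5))) = Add(-2, Mul(5, 7)) = Add(-2, 35) = 33)
Function('G')(C, R) = Mul(2, C, R) (Function('G')(C, R) = Mul(Mul(2, C), R) = Mul(2, C, R))
J = -87 (J = Add(33, Mul(-1, 120)) = Add(33, -120) = -87)
Add(Add(Function('G')(Function('l')(A), 1), Mul(-1, J)), Mul(-1, 257)) = Add(Add(Mul(2, 0, 1), Mul(-1, -87)), Mul(-1, 257)) = Add(Add(0, 87), -257) = Add(87, -257) = -170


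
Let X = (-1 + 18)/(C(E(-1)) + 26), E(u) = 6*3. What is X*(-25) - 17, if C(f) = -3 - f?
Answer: -102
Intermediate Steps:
E(u) = 18
X = 17/5 (X = (-1 + 18)/((-3 - 1*18) + 26) = 17/((-3 - 18) + 26) = 17/(-21 + 26) = 17/5 ≈ 3.4000)
X*(-25) - 17 = (17/5)*(-25) - 17 = -85 - 17 = -102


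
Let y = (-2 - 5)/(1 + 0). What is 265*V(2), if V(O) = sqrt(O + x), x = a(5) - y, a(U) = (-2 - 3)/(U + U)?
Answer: 265*sqrt(34)/2 ≈ 772.60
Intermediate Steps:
a(U) = -5/(2*U) (a(U) = -5*1/(2*U) = -5/(2*U))
y = -7 (y = -7/1 = -7*1 = -7)
x = 13/2 (x = -5/2/5 - 1*(-7) = -5/2*1/5 + 7 = -1/2 + 7 = 13/2 ≈ 6.5000)
V(O) = sqrt(13/2 + O) (V(O) = sqrt(O + 13/2) = sqrt(13/2 + O))
265*V(2) = 265*(sqrt(26 + 4*2)/2) = 265*(sqrt(26 + 8)/2) = 265*(sqrt(34)/2) = 265*sqrt(34)/2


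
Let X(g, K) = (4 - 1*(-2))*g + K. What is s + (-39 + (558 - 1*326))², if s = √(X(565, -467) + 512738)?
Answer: 37249 + √515661 ≈ 37967.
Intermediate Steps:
X(g, K) = K + 6*g (X(g, K) = (4 + 2)*g + K = 6*g + K = K + 6*g)
s = √515661 (s = √((-467 + 6*565) + 512738) = √((-467 + 3390) + 512738) = √(2923 + 512738) = √515661 ≈ 718.10)
s + (-39 + (558 - 1*326))² = √515661 + (-39 + (558 - 1*326))² = √515661 + (-39 + (558 - 326))² = √515661 + (-39 + 232)² = √515661 + 193² = √515661 + 37249 = 37249 + √515661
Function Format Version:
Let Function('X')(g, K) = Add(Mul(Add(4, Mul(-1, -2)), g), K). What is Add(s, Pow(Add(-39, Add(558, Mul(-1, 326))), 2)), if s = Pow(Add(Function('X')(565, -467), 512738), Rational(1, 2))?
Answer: Add(37249, Pow(515661, Rational(1, 2))) ≈ 37967.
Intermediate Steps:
Function('X')(g, K) = Add(K, Mul(6, g)) (Function('X')(g, K) = Add(Mul(Add(4, 2), g), K) = Add(Mul(6, g), K) = Add(K, Mul(6, g)))
s = Pow(515661, Rational(1, 2)) (s = Pow(Add(Add(-467, Mul(6, 565)), 512738), Rational(1, 2)) = Pow(Add(Add(-467, 3390), 512738), Rational(1, 2)) = Pow(Add(2923, 512738), Rational(1, 2)) = Pow(515661, Rational(1, 2)) ≈ 718.10)
Add(s, Pow(Add(-39, Add(558, Mul(-1, 326))), 2)) = Add(Pow(515661, Rational(1, 2)), Pow(Add(-39, Add(558, Mul(-1, 326))), 2)) = Add(Pow(515661, Rational(1, 2)), Pow(Add(-39, Add(558, -326)), 2)) = Add(Pow(515661, Rational(1, 2)), Pow(Add(-39, 232), 2)) = Add(Pow(515661, Rational(1, 2)), Pow(193, 2)) = Add(Pow(515661, Rational(1, 2)), 37249) = Add(37249, Pow(515661, Rational(1, 2)))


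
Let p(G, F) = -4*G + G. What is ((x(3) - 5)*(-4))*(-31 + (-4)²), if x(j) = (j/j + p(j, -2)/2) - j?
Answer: -690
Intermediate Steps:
p(G, F) = -3*G
x(j) = 1 - 5*j/2 (x(j) = (j/j - 3*j/2) - j = (1 - 3*j*(½)) - j = (1 - 3*j/2) - j = 1 - 5*j/2)
((x(3) - 5)*(-4))*(-31 + (-4)²) = (((1 - 5/2*3) - 5)*(-4))*(-31 + (-4)²) = (((1 - 15/2) - 5)*(-4))*(-31 + 16) = ((-13/2 - 5)*(-4))*(-15) = -23/2*(-4)*(-15) = 46*(-15) = -690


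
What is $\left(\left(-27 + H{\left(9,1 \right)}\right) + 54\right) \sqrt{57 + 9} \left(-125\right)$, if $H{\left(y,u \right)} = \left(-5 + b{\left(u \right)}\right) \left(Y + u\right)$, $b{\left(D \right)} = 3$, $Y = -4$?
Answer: $- 4125 \sqrt{66} \approx -33512.0$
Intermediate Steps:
$H{\left(y,u \right)} = 8 - 2 u$ ($H{\left(y,u \right)} = \left(-5 + 3\right) \left(-4 + u\right) = - 2 \left(-4 + u\right) = 8 - 2 u$)
$\left(\left(-27 + H{\left(9,1 \right)}\right) + 54\right) \sqrt{57 + 9} \left(-125\right) = \left(\left(-27 + \left(8 - 2\right)\right) + 54\right) \sqrt{57 + 9} \left(-125\right) = \left(\left(-27 + \left(8 - 2\right)\right) + 54\right) \sqrt{66} \left(-125\right) = \left(\left(-27 + 6\right) + 54\right) \sqrt{66} \left(-125\right) = \left(-21 + 54\right) \sqrt{66} \left(-125\right) = 33 \sqrt{66} \left(-125\right) = - 4125 \sqrt{66}$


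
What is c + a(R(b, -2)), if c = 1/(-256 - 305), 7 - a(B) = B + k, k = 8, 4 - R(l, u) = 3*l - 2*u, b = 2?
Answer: 2804/561 ≈ 4.9982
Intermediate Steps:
R(l, u) = 4 - 3*l + 2*u (R(l, u) = 4 - (3*l - 2*u) = 4 - (-2*u + 3*l) = 4 + (-3*l + 2*u) = 4 - 3*l + 2*u)
a(B) = -1 - B (a(B) = 7 - (B + 8) = 7 - (8 + B) = 7 + (-8 - B) = -1 - B)
c = -1/561 (c = 1/(-561) = -1/561 ≈ -0.0017825)
c + a(R(b, -2)) = -1/561 + (-1 - (4 - 3*2 + 2*(-2))) = -1/561 + (-1 - (4 - 6 - 4)) = -1/561 + (-1 - 1*(-6)) = -1/561 + (-1 + 6) = -1/561 + 5 = 2804/561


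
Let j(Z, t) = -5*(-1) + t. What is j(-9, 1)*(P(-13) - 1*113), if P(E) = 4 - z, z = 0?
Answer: -654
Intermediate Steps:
j(Z, t) = 5 + t
P(E) = 4 (P(E) = 4 - 1*0 = 4 + 0 = 4)
j(-9, 1)*(P(-13) - 1*113) = (5 + 1)*(4 - 1*113) = 6*(4 - 113) = 6*(-109) = -654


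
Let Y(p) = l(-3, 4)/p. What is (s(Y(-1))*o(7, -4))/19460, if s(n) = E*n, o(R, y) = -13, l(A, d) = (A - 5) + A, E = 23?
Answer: -3289/19460 ≈ -0.16901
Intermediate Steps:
l(A, d) = -5 + 2*A (l(A, d) = (-5 + A) + A = -5 + 2*A)
Y(p) = -11/p (Y(p) = (-5 + 2*(-3))/p = (-5 - 6)/p = -11/p)
s(n) = 23*n
(s(Y(-1))*o(7, -4))/19460 = ((23*(-11/(-1)))*(-13))/19460 = ((23*(-11*(-1)))*(-13))*(1/19460) = ((23*11)*(-13))*(1/19460) = (253*(-13))*(1/19460) = -3289*1/19460 = -3289/19460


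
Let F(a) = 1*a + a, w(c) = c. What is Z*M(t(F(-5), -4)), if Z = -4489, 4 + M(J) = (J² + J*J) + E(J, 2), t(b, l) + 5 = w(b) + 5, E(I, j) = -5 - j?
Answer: -848421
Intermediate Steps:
F(a) = 2*a (F(a) = a + a = 2*a)
t(b, l) = b (t(b, l) = -5 + (b + 5) = -5 + (5 + b) = b)
M(J) = -11 + 2*J² (M(J) = -4 + ((J² + J*J) + (-5 - 1*2)) = -4 + ((J² + J²) + (-5 - 2)) = -4 + (2*J² - 7) = -4 + (-7 + 2*J²) = -11 + 2*J²)
Z*M(t(F(-5), -4)) = -4489*(-11 + 2*(2*(-5))²) = -4489*(-11 + 2*(-10)²) = -4489*(-11 + 2*100) = -4489*(-11 + 200) = -4489*189 = -848421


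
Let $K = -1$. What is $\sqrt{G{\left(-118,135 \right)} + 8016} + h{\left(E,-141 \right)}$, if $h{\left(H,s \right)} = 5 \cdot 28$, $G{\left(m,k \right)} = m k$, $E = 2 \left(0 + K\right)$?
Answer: $140 + i \sqrt{7914} \approx 140.0 + 88.961 i$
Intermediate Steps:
$E = -2$ ($E = 2 \left(0 - 1\right) = 2 \left(-1\right) = -2$)
$G{\left(m,k \right)} = k m$
$h{\left(H,s \right)} = 140$
$\sqrt{G{\left(-118,135 \right)} + 8016} + h{\left(E,-141 \right)} = \sqrt{135 \left(-118\right) + 8016} + 140 = \sqrt{-15930 + 8016} + 140 = \sqrt{-7914} + 140 = i \sqrt{7914} + 140 = 140 + i \sqrt{7914}$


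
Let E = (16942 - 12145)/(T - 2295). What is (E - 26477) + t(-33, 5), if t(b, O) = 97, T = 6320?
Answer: -106174703/4025 ≈ -26379.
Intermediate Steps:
E = 4797/4025 (E = (16942 - 12145)/(6320 - 2295) = 4797/4025 ≈ 1.1918)
(E - 26477) + t(-33, 5) = (4797/4025 - 26477) + 97 = -106565128/4025 + 97 = -106174703/4025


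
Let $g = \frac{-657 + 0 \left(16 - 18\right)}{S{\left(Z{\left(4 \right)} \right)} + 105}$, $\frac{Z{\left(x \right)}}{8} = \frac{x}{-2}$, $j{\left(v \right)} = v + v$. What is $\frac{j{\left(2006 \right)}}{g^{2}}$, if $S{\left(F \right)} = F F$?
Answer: $\frac{522847852}{431649} \approx 1211.3$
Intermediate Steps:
$j{\left(v \right)} = 2 v$
$Z{\left(x \right)} = - 4 x$ ($Z{\left(x \right)} = 8 \frac{x}{-2} = 8 x \left(- \frac{1}{2}\right) = 8 \left(- \frac{x}{2}\right) = - 4 x$)
$S{\left(F \right)} = F^{2}$
$g = - \frac{657}{361}$ ($g = \frac{-657 + 0 \left(16 - 18\right)}{\left(\left(-4\right) 4\right)^{2} + 105} = \frac{-657 + 0 \left(-2\right)}{\left(-16\right)^{2} + 105} = \frac{-657 + 0}{256 + 105} = - \frac{657}{361} \approx -1.8199$)
$\frac{j{\left(2006 \right)}}{g^{2}} = \frac{2 \cdot 2006}{\left(- \frac{657}{361}\right)^{2}} = \frac{4012}{\frac{431649}{130321}} = 4012 \cdot \frac{130321}{431649} = \frac{522847852}{431649}$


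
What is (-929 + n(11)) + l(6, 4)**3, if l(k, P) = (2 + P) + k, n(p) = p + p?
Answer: 821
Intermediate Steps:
n(p) = 2*p
l(k, P) = 2 + P + k
(-929 + n(11)) + l(6, 4)**3 = (-929 + 2*11) + (2 + 4 + 6)**3 = (-929 + 22) + 12**3 = -907 + 1728 = 821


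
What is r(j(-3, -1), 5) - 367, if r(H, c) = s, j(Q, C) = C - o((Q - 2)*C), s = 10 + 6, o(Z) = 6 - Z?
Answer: -351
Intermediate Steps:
s = 16
j(Q, C) = -6 + C + C*(-2 + Q) (j(Q, C) = C - (6 - (Q - 2)*C) = C - (6 - (-2 + Q)*C) = C - (6 - C*(-2 + Q)) = C + (-6 + C*(-2 + Q)) = -6 + C + C*(-2 + Q))
r(H, c) = 16
r(j(-3, -1), 5) - 367 = 16 - 367 = -351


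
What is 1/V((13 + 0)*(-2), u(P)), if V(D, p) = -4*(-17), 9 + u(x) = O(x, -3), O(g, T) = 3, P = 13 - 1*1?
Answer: 1/68 ≈ 0.014706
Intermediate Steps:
P = 12 (P = 13 - 1 = 12)
u(x) = -6 (u(x) = -9 + 3 = -6)
V(D, p) = 68
1/V((13 + 0)*(-2), u(P)) = 1/68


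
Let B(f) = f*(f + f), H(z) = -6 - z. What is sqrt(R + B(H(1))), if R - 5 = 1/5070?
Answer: sqrt(15666330)/390 ≈ 10.149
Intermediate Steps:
B(f) = 2*f**2 (B(f) = f*(2*f) = 2*f**2)
R = 25351/5070 (R = 5 + 1/5070 = 25351/5070 ≈ 5.0002)
sqrt(R + B(H(1))) = sqrt(25351/5070 + 2*(-6 - 1*1)**2) = sqrt(25351/5070 + 2*(-6 - 1)**2) = sqrt(25351/5070 + 2*(-7)**2) = sqrt(25351/5070 + 2*49) = sqrt(25351/5070 + 98) = sqrt(522211/5070) = sqrt(15666330)/390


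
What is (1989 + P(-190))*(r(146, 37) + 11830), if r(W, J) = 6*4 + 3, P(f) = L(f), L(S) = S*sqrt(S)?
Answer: 23583573 - 2252830*I*sqrt(190) ≈ 2.3584e+7 - 3.1053e+7*I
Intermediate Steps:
L(S) = S**(3/2)
P(f) = f**(3/2)
r(W, J) = 27 (r(W, J) = 24 + 3 = 27)
(1989 + P(-190))*(r(146, 37) + 11830) = (1989 + (-190)**(3/2))*(27 + 11830) = (1989 - 190*I*sqrt(190))*11857 = 23583573 - 2252830*I*sqrt(190)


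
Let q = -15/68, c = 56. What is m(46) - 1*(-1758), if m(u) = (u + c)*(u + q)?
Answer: 12855/2 ≈ 6427.5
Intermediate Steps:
q = -15/68 (q = -15*1/68 = -15/68 ≈ -0.22059)
m(u) = (56 + u)*(-15/68 + u) (m(u) = (u + 56)*(u - 15/68) = (56 + u)*(-15/68 + u))
m(46) - 1*(-1758) = (-210/17 + 46² + (3793/68)*46) - 1*(-1758) = (-210/17 + 2116 + 87239/34) + 1758 = 9339/2 + 1758 = 12855/2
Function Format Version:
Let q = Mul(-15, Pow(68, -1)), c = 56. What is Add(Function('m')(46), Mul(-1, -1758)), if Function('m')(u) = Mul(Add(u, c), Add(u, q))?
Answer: Rational(12855, 2) ≈ 6427.5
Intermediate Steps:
q = Rational(-15, 68) (q = Mul(-15, Rational(1, 68)) = Rational(-15, 68) ≈ -0.22059)
Function('m')(u) = Mul(Add(56, u), Add(Rational(-15, 68), u)) (Function('m')(u) = Mul(Add(u, 56), Add(u, Rational(-15, 68))) = Mul(Add(56, u), Add(Rational(-15, 68), u)))
Add(Function('m')(46), Mul(-1, -1758)) = Add(Add(Rational(-210, 17), Pow(46, 2), Mul(Rational(3793, 68), 46)), Mul(-1, -1758)) = Add(Add(Rational(-210, 17), 2116, Rational(87239, 34)), 1758) = Add(Rational(9339, 2), 1758) = Rational(12855, 2)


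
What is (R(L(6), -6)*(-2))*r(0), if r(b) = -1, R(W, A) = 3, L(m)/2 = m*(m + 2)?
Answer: 6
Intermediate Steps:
L(m) = 2*m*(2 + m) (L(m) = 2*(m*(m + 2)) = 2*(m*(2 + m)) = 2*m*(2 + m))
(R(L(6), -6)*(-2))*r(0) = (3*(-2))*(-1) = -6*(-1) = 6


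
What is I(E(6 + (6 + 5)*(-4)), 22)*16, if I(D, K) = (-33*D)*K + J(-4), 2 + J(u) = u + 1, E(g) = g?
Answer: 441328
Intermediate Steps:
J(u) = -1 + u (J(u) = -2 + (u + 1) = -2 + (1 + u) = -1 + u)
I(D, K) = -5 - 33*D*K (I(D, K) = (-33*D)*K + (-1 - 4) = -33*D*K - 5 = -5 - 33*D*K)
I(E(6 + (6 + 5)*(-4)), 22)*16 = (-5 - 33*(6 + (6 + 5)*(-4))*22)*16 = (-5 - 33*(6 + 11*(-4))*22)*16 = (-5 - 33*(6 - 44)*22)*16 = (-5 - 33*(-38)*22)*16 = (-5 + 27588)*16 = 27583*16 = 441328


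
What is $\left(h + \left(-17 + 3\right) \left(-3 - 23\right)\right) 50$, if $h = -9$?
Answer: $17750$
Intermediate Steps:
$\left(h + \left(-17 + 3\right) \left(-3 - 23\right)\right) 50 = \left(-9 + \left(-17 + 3\right) \left(-3 - 23\right)\right) 50 = \left(-9 - -364\right) 50 = \left(-9 + 364\right) 50 = 355 \cdot 50 = 17750$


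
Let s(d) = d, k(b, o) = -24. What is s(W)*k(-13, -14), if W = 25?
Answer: -600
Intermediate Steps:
s(W)*k(-13, -14) = 25*(-24) = -600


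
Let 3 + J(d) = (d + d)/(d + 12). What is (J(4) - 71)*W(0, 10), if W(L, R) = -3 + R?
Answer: -1029/2 ≈ -514.50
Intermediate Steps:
J(d) = -3 + 2*d/(12 + d) (J(d) = -3 + (d + d)/(d + 12) = -3 + (2*d)/(12 + d) = -3 + 2*d/(12 + d))
(J(4) - 71)*W(0, 10) = ((-36 - 1*4)/(12 + 4) - 71)*(-3 + 10) = ((-36 - 4)/16 - 71)*7 = ((1/16)*(-40) - 71)*7 = (-5/2 - 71)*7 = -147/2*7 = -1029/2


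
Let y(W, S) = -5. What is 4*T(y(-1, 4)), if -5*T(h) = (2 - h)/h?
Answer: 28/25 ≈ 1.1200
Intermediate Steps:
T(h) = -(2 - h)/(5*h)
4*T(y(-1, 4)) = 4*((1/5)*(-2 - 5)/(-5)) = 4*((1/5)*(-1/5)*(-7)) = 4*(7/25) = 28/25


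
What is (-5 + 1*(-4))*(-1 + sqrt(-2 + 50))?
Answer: 9 - 36*sqrt(3) ≈ -53.354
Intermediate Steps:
(-5 + 1*(-4))*(-1 + sqrt(-2 + 50)) = (-5 - 4)*(-1 + sqrt(48)) = -9*(-1 + 4*sqrt(3)) = 9 - 36*sqrt(3)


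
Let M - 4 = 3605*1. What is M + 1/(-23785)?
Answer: 85840064/23785 ≈ 3609.0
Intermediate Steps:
M = 3609 (M = 4 + 3605*1 = 4 + 3605 = 3609)
M + 1/(-23785) = 3609 + 1/(-23785) = 3609 - 1/23785 = 85840064/23785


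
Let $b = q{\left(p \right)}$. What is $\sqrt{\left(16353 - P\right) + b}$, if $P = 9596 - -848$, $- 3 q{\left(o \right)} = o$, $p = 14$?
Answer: $\frac{\sqrt{53139}}{3} \approx 76.84$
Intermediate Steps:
$q{\left(o \right)} = - \frac{o}{3}$
$b = - \frac{14}{3}$ ($b = \left(- \frac{1}{3}\right) 14 = - \frac{14}{3} \approx -4.6667$)
$P = 10444$ ($P = 9596 + 848 = 10444$)
$\sqrt{\left(16353 - P\right) + b} = \sqrt{\left(16353 - 10444\right) - \frac{14}{3}} = \sqrt{5909 - \frac{14}{3}} = \sqrt{\frac{17713}{3}} = \frac{\sqrt{53139}}{3}$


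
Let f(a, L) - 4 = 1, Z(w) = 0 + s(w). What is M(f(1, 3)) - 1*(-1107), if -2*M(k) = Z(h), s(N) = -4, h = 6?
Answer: 1109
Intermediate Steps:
Z(w) = -4 (Z(w) = 0 - 4 = -4)
f(a, L) = 5 (f(a, L) = 4 + 1 = 5)
M(k) = 2 (M(k) = -½*(-4) = 2)
M(f(1, 3)) - 1*(-1107) = 2 - 1*(-1107) = 2 + 1107 = 1109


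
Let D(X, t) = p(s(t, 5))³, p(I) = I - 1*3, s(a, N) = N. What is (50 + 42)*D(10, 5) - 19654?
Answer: -18918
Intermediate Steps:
p(I) = -3 + I (p(I) = I - 3 = -3 + I)
D(X, t) = 8 (D(X, t) = (-3 + 5)³ = 2³ = 8)
(50 + 42)*D(10, 5) - 19654 = (50 + 42)*8 - 19654 = 92*8 - 19654 = 736 - 19654 = -18918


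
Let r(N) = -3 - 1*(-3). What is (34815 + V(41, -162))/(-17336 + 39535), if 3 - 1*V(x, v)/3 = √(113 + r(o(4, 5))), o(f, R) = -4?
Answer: 34824/22199 - 3*√113/22199 ≈ 1.5673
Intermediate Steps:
r(N) = 0 (r(N) = -3 + 3 = 0)
V(x, v) = 9 - 3*√113 (V(x, v) = 9 - 3*√(113 + 0) = 9 - 3*√113)
(34815 + V(41, -162))/(-17336 + 39535) = (34815 + (9 - 3*√113))/(-17336 + 39535) = (34824 - 3*√113)/22199 = (34824 - 3*√113)*(1/22199) = 34824/22199 - 3*√113/22199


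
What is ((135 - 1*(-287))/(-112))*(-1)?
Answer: 211/56 ≈ 3.7679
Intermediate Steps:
((135 - 1*(-287))/(-112))*(-1) = ((135 + 287)*(-1/112))*(-1) = (422*(-1/112))*(-1) = -211/56*(-1) = 211/56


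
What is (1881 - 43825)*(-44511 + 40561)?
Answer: 165678800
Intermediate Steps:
(1881 - 43825)*(-44511 + 40561) = -41944*(-3950) = 165678800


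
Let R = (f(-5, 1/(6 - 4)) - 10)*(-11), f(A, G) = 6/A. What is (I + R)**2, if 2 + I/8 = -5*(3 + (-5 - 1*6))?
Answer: 4562496/25 ≈ 1.8250e+5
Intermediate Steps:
R = 616/5 (R = (6/(-5) - 10)*(-11) = (6*(-1/5) - 10)*(-11) = (-6/5 - 10)*(-11) = -56/5*(-11) = 616/5 ≈ 123.20)
I = 304 (I = -16 + 8*(-5*(3 + (-5 - 1*6))) = -16 + 8*(-5*(3 + (-5 - 6))) = -16 + 8*(-5*(3 - 11)) = -16 + 8*(-5*(-8)) = -16 + 8*40 = -16 + 320 = 304)
(I + R)**2 = (304 + 616/5)**2 = (2136/5)**2 = 4562496/25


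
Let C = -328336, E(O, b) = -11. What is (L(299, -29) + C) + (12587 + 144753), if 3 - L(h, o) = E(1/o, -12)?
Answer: -170982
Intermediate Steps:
L(h, o) = 14 (L(h, o) = 3 - 1*(-11) = 3 + 11 = 14)
(L(299, -29) + C) + (12587 + 144753) = (14 - 328336) + (12587 + 144753) = -328322 + 157340 = -170982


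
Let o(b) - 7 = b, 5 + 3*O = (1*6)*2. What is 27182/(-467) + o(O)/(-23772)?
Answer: -69233021/1189449 ≈ -58.206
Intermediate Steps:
O = 7/3 (O = -5/3 + ((1*6)*2)/3 = -5/3 + (6*2)/3 = -5/3 + (⅓)*12 = -5/3 + 4 = 7/3 ≈ 2.3333)
o(b) = 7 + b
27182/(-467) + o(O)/(-23772) = 27182/(-467) + (7 + 7/3)/(-23772) = 27182*(-1/467) + (28/3)*(-1/23772) = -27182/467 - 1/2547 = -69233021/1189449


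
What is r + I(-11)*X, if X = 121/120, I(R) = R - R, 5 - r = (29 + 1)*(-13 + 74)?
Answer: -1825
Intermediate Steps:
r = -1825 (r = 5 - (29 + 1)*(-13 + 74) = 5 - 30*61 = 5 - 1*1830 = 5 - 1830 = -1825)
I(R) = 0
X = 121/120 (X = 121*(1/120) = 121/120 ≈ 1.0083)
r + I(-11)*X = -1825 + 0*(121/120) = -1825 + 0 = -1825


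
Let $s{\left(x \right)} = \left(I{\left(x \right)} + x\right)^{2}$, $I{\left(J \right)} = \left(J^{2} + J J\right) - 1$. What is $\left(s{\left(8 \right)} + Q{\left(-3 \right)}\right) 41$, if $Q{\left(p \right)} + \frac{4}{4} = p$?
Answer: $747061$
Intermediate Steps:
$I{\left(J \right)} = -1 + 2 J^{2}$ ($I{\left(J \right)} = \left(J^{2} + J^{2}\right) - 1 = 2 J^{2} - 1 = -1 + 2 J^{2}$)
$Q{\left(p \right)} = -1 + p$
$s{\left(x \right)} = \left(-1 + x + 2 x^{2}\right)^{2}$ ($s{\left(x \right)} = \left(\left(-1 + 2 x^{2}\right) + x\right)^{2} = \left(-1 + x + 2 x^{2}\right)^{2}$)
$\left(s{\left(8 \right)} + Q{\left(-3 \right)}\right) 41 = \left(\left(-1 + 8 + 2 \cdot 8^{2}\right)^{2} - 4\right) 41 = \left(\left(-1 + 8 + 2 \cdot 64\right)^{2} - 4\right) 41 = \left(\left(-1 + 8 + 128\right)^{2} - 4\right) 41 = \left(135^{2} - 4\right) 41 = \left(18225 - 4\right) 41 = 18221 \cdot 41 = 747061$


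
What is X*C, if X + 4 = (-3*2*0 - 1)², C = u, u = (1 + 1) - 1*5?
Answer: 9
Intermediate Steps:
u = -3 (u = 2 - 5 = -3)
C = -3
X = -3 (X = -4 + (-3*2*0 - 1)² = -4 + (-6*0 - 1)² = -4 + (0 - 1)² = -4 + (-1)² = -4 + 1 = -3)
X*C = -3*(-3) = 9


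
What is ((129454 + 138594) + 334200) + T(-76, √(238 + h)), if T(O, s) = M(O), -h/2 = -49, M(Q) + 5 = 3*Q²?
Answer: 619571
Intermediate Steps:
M(Q) = -5 + 3*Q²
h = 98 (h = -2*(-49) = 98)
T(O, s) = -5 + 3*O²
((129454 + 138594) + 334200) + T(-76, √(238 + h)) = ((129454 + 138594) + 334200) + (-5 + 3*(-76)²) = (268048 + 334200) + (-5 + 3*5776) = 602248 + (-5 + 17328) = 602248 + 17323 = 619571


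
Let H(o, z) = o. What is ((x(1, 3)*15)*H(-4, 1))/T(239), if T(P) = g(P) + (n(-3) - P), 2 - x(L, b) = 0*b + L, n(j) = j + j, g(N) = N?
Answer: 10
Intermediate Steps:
n(j) = 2*j
x(L, b) = 2 - L (x(L, b) = 2 - (0*b + L) = 2 - (0 + L) = 2 - L)
T(P) = -6 (T(P) = P + (2*(-3) - P) = P + (-6 - P) = -6)
((x(1, 3)*15)*H(-4, 1))/T(239) = (((2 - 1*1)*15)*(-4))/(-6) = (((2 - 1)*15)*(-4))*(-⅙) = ((1*15)*(-4))*(-⅙) = (15*(-4))*(-⅙) = -60*(-⅙) = 10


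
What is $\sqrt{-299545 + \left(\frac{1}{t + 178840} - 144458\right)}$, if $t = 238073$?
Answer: $\frac{i \sqrt{77175025057567794}}{416913} \approx 666.34 i$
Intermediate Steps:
$\sqrt{-299545 + \left(\frac{1}{t + 178840} - 144458\right)} = \sqrt{-299545 + \left(\frac{1}{238073 + 178840} - 144458\right)} = \sqrt{-299545 - \left(144458 - \frac{1}{416913}\right)} = \sqrt{-299545 + \left(\frac{1}{416913} - 144458\right)} = \sqrt{-299545 - \frac{60226418153}{416913}} = \sqrt{- \frac{185110622738}{416913}} = \frac{i \sqrt{77175025057567794}}{416913}$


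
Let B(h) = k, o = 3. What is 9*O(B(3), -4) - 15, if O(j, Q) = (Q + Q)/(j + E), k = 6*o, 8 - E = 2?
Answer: -18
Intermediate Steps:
E = 6 (E = 8 - 1*2 = 8 - 2 = 6)
k = 18 (k = 6*3 = 18)
B(h) = 18
O(j, Q) = 2*Q/(6 + j) (O(j, Q) = (Q + Q)/(j + 6) = (2*Q)/(6 + j) = 2*Q/(6 + j))
9*O(B(3), -4) - 15 = 9*(2*(-4)/(6 + 18)) - 15 = 9*(2*(-4)/24) - 15 = 9*(2*(-4)*(1/24)) - 15 = 9*(-1/3) - 15 = -3 - 15 = -18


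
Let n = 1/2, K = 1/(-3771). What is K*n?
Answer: -1/7542 ≈ -0.00013259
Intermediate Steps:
K = -1/3771 ≈ -0.00026518
n = 1/2 (n = 1*(1/2) = 1/2 ≈ 0.50000)
K*n = -1/3771*1/2 = -1/7542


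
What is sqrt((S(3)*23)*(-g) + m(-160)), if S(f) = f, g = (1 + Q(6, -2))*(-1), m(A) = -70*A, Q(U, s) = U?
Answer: sqrt(11683) ≈ 108.09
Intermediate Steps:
g = -7 (g = (1 + 6)*(-1) = 7*(-1) = -7)
sqrt((S(3)*23)*(-g) + m(-160)) = sqrt((3*23)*(-1*(-7)) - 70*(-160)) = sqrt(69*7 + 11200) = sqrt(483 + 11200) = sqrt(11683)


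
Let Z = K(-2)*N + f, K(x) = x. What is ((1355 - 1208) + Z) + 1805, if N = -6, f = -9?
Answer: 1955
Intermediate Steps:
Z = 3 (Z = -2*(-6) - 9 = 12 - 9 = 3)
((1355 - 1208) + Z) + 1805 = ((1355 - 1208) + 3) + 1805 = (147 + 3) + 1805 = 150 + 1805 = 1955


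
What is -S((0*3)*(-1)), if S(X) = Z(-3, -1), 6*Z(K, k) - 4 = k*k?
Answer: -⅚ ≈ -0.83333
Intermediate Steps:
Z(K, k) = ⅔ + k²/6 (Z(K, k) = ⅔ + (k*k)/6 = ⅔ + k²/6)
S(X) = ⅚ (S(X) = ⅔ + (⅙)*(-1)² = ⅔ + (⅙)*1 = ⅔ + ⅙ = ⅚)
-S((0*3)*(-1)) = -1*⅚ = -⅚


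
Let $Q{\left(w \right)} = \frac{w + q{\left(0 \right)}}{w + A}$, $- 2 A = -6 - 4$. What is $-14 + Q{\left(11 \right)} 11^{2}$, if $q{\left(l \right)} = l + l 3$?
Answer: $\frac{1107}{16} \approx 69.188$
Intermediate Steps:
$A = 5$ ($A = - \frac{-6 - 4}{2} = \left(- \frac{1}{2}\right) \left(-10\right) = 5$)
$q{\left(l \right)} = 4 l$ ($q{\left(l \right)} = l + 3 l = 4 l$)
$Q{\left(w \right)} = \frac{w}{5 + w}$ ($Q{\left(w \right)} = \frac{w + 4 \cdot 0}{w + 5} = \frac{w + 0}{5 + w} = \frac{w}{5 + w}$)
$-14 + Q{\left(11 \right)} 11^{2} = -14 + \frac{11}{5 + 11} \cdot 11^{2} = -14 + \frac{11}{16} \cdot 121 = -14 + \frac{1331}{16} = \frac{1107}{16}$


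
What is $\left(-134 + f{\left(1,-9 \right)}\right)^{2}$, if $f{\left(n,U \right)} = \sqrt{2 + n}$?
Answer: $\left(134 - \sqrt{3}\right)^{2} \approx 17495.0$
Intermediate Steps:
$\left(-134 + f{\left(1,-9 \right)}\right)^{2} = \left(-134 + \sqrt{2 + 1}\right)^{2} = \left(-134 + \sqrt{3}\right)^{2}$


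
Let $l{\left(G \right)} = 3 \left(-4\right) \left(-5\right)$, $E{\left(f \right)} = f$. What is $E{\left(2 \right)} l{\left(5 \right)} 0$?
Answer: $0$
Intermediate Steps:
$l{\left(G \right)} = 60$ ($l{\left(G \right)} = \left(-12\right) \left(-5\right) = 60$)
$E{\left(2 \right)} l{\left(5 \right)} 0 = 2 \cdot 60 \cdot 0 = 120 \cdot 0 = 0$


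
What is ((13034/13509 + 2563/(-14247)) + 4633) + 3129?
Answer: 2912371789/375171 ≈ 7762.8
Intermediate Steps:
((13034/13509 + 2563/(-14247)) + 4633) + 3129 = ((13034*(1/13509) + 2563*(-1/14247)) + 4633) + 3129 = ((686/711 - 2563/14247) + 4633) + 3129 = (294487/375171 + 4633) + 3129 = 1738461730/375171 + 3129 = 2912371789/375171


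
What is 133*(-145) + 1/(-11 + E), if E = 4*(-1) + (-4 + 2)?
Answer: -327846/17 ≈ -19285.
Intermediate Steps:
E = -6 (E = -4 - 2 = -6)
133*(-145) + 1/(-11 + E) = 133*(-145) + 1/(-11 - 6) = -19285 + 1/(-17) = -19285 - 1/17 = -327846/17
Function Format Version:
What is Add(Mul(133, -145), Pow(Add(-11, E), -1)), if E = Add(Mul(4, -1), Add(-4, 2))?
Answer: Rational(-327846, 17) ≈ -19285.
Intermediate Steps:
E = -6 (E = Add(-4, -2) = -6)
Add(Mul(133, -145), Pow(Add(-11, E), -1)) = Add(Mul(133, -145), Pow(Add(-11, -6), -1)) = Add(-19285, Pow(-17, -1)) = Add(-19285, Rational(-1, 17)) = Rational(-327846, 17)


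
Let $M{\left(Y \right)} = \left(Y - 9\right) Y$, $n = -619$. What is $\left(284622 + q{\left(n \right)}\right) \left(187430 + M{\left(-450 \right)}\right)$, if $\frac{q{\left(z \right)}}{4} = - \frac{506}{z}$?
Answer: $\frac{69412594887160}{619} \approx 1.1214 \cdot 10^{11}$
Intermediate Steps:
$q{\left(z \right)} = - \frac{2024}{z}$ ($q{\left(z \right)} = 4 \left(- \frac{506}{z}\right) = - \frac{2024}{z}$)
$M{\left(Y \right)} = Y \left(-9 + Y\right)$ ($M{\left(Y \right)} = \left(-9 + Y\right) Y = Y \left(-9 + Y\right)$)
$\left(284622 + q{\left(n \right)}\right) \left(187430 + M{\left(-450 \right)}\right) = \left(284622 - \frac{2024}{-619}\right) \left(187430 - 450 \left(-9 - 450\right)\right) = \left(284622 - - \frac{2024}{619}\right) \left(187430 - -206550\right) = \left(284622 + \frac{2024}{619}\right) \left(187430 + 206550\right) = \frac{176183042}{619} \cdot 393980 = \frac{69412594887160}{619}$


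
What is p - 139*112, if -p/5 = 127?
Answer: -16203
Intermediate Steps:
p = -635 (p = -5*127 = -635)
p - 139*112 = -635 - 139*112 = -635 - 15568 = -16203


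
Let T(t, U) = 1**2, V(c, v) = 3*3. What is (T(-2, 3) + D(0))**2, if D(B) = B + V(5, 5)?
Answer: 100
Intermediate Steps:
V(c, v) = 9
T(t, U) = 1
D(B) = 9 + B (D(B) = B + 9 = 9 + B)
(T(-2, 3) + D(0))**2 = (1 + (9 + 0))**2 = (1 + 9)**2 = 10**2 = 100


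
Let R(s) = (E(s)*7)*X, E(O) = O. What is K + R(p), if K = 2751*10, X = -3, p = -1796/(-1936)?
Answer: 13305411/484 ≈ 27491.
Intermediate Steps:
p = 449/484 (p = -1796*(-1/1936) = 449/484 ≈ 0.92769)
K = 27510
R(s) = -21*s (R(s) = (s*7)*(-3) = (7*s)*(-3) = -21*s)
K + R(p) = 27510 - 21*449/484 = 27510 - 9429/484 = 13305411/484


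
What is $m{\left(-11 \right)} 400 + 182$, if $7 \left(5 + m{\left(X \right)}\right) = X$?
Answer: $- \frac{17126}{7} \approx -2446.6$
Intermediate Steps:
$m{\left(X \right)} = -5 + \frac{X}{7}$
$m{\left(-11 \right)} 400 + 182 = \left(-5 + \frac{1}{7} \left(-11\right)\right) 400 + 182 = \left(-5 - \frac{11}{7}\right) 400 + 182 = \left(- \frac{46}{7}\right) 400 + 182 = - \frac{18400}{7} + 182 = - \frac{17126}{7}$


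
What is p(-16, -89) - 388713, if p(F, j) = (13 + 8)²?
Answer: -388272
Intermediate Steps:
p(F, j) = 441 (p(F, j) = 21² = 441)
p(-16, -89) - 388713 = 441 - 388713 = -388272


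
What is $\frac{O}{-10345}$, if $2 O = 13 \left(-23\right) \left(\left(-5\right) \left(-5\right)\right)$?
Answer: $\frac{1495}{4138} \approx 0.36129$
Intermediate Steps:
$O = - \frac{7475}{2}$ ($O = \frac{13 \left(-23\right) \left(\left(-5\right) \left(-5\right)\right)}{2} = \frac{\left(-299\right) 25}{2} = \frac{1}{2} \left(-7475\right) = - \frac{7475}{2} \approx -3737.5$)
$\frac{O}{-10345} = - \frac{7475}{2 \left(-10345\right)} = \left(- \frac{7475}{2}\right) \left(- \frac{1}{10345}\right) = \frac{1495}{4138}$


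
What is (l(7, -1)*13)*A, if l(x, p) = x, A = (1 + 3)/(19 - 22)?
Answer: -364/3 ≈ -121.33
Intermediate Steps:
A = -4/3 (A = 4/(-3) = 4*(-⅓) = -4/3 ≈ -1.3333)
(l(7, -1)*13)*A = (7*13)*(-4/3) = 91*(-4/3) = -364/3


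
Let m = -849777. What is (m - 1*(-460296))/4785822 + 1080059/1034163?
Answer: 529575920455/549924448554 ≈ 0.96300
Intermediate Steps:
(m - 1*(-460296))/4785822 + 1080059/1034163 = (-849777 - 1*(-460296))/4785822 + 1080059/1034163 = (-849777 + 460296)*(1/4785822) + 1080059*(1/1034163) = -389481*1/4785822 + 1080059/1034163 = -129827/1595274 + 1080059/1034163 = 529575920455/549924448554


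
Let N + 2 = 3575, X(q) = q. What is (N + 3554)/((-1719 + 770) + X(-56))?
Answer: -7127/1005 ≈ -7.0915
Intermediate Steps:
N = 3573 (N = -2 + 3575 = 3573)
(N + 3554)/((-1719 + 770) + X(-56)) = (3573 + 3554)/((-1719 + 770) - 56) = 7127/(-949 - 56) = 7127/(-1005) = 7127*(-1/1005) = -7127/1005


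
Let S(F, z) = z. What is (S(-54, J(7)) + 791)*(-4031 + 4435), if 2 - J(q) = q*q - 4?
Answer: 302192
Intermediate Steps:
J(q) = 6 - q**2 (J(q) = 2 - (q*q - 4) = 2 - (q**2 - 4) = 2 - (-4 + q**2) = 2 + (4 - q**2) = 6 - q**2)
(S(-54, J(7)) + 791)*(-4031 + 4435) = ((6 - 1*7**2) + 791)*(-4031 + 4435) = ((6 - 1*49) + 791)*404 = ((6 - 49) + 791)*404 = (-43 + 791)*404 = 748*404 = 302192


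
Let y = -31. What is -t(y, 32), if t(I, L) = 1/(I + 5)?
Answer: 1/26 ≈ 0.038462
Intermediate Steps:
t(I, L) = 1/(5 + I)
-t(y, 32) = -1/(5 - 31) = -1/(-26) = -1*(-1/26) = 1/26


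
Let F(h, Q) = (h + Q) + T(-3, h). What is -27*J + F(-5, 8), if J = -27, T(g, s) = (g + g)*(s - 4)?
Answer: 786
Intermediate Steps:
T(g, s) = 2*g*(-4 + s) (T(g, s) = (2*g)*(-4 + s) = 2*g*(-4 + s))
F(h, Q) = 24 + Q - 5*h (F(h, Q) = (h + Q) + 2*(-3)*(-4 + h) = (Q + h) + (24 - 6*h) = 24 + Q - 5*h)
-27*J + F(-5, 8) = -27*(-27) + (24 + 8 - 5*(-5)) = 729 + (24 + 8 + 25) = 729 + 57 = 786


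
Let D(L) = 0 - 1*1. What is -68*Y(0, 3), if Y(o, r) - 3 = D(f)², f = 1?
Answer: -272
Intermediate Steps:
D(L) = -1 (D(L) = 0 - 1 = -1)
Y(o, r) = 4 (Y(o, r) = 3 + (-1)² = 3 + 1 = 4)
-68*Y(0, 3) = -68*4 = -272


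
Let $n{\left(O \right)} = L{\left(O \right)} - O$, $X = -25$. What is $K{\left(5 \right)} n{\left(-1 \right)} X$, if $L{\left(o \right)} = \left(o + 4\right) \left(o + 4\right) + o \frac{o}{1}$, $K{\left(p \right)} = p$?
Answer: $-1375$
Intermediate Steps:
$L{\left(o \right)} = o^{2} + \left(4 + o\right)^{2}$ ($L{\left(o \right)} = \left(4 + o\right) \left(4 + o\right) + o o 1 = \left(4 + o\right)^{2} + o o = \left(4 + o\right)^{2} + o^{2} = o^{2} + \left(4 + o\right)^{2}$)
$n{\left(O \right)} = O^{2} + \left(4 + O\right)^{2} - O$ ($n{\left(O \right)} = \left(O^{2} + \left(4 + O\right)^{2}\right) - O = O^{2} + \left(4 + O\right)^{2} - O$)
$K{\left(5 \right)} n{\left(-1 \right)} X = 5 \left(\left(-1\right)^{2} + \left(4 - 1\right)^{2} - -1\right) \left(-25\right) = 5 \left(1 + 3^{2} + 1\right) \left(-25\right) = 5 \left(1 + 9 + 1\right) \left(-25\right) = 5 \cdot 11 \left(-25\right) = 55 \left(-25\right) = -1375$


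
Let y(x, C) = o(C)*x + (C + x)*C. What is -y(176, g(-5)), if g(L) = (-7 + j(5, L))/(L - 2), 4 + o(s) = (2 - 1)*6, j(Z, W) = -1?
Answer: -27168/49 ≈ -554.45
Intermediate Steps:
o(s) = 2 (o(s) = -4 + (2 - 1)*6 = -4 + 1*6 = -4 + 6 = 2)
g(L) = -8/(-2 + L) (g(L) = (-7 - 1)/(L - 2) = -8/(-2 + L))
y(x, C) = 2*x + C*(C + x) (y(x, C) = 2*x + (C + x)*C = 2*x + C*(C + x))
-y(176, g(-5)) = -((-8/(-2 - 5))² + 2*176 - 8/(-2 - 5)*176) = -((-8/(-7))² + 352 - 8/(-7)*176) = -((-8*(-⅐))² + 352 - 8*(-⅐)*176) = -((8/7)² + 352 + (8/7)*176) = -(64/49 + 352 + 1408/7) = -1*27168/49 = -27168/49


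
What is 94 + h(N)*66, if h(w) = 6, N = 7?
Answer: 490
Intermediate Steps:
94 + h(N)*66 = 94 + 6*66 = 94 + 396 = 490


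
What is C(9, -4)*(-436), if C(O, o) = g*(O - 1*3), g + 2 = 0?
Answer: 5232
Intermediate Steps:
g = -2 (g = -2 + 0 = -2)
C(O, o) = 6 - 2*O (C(O, o) = -2*(O - 1*3) = -2*(O - 3) = -2*(-3 + O) = 6 - 2*O)
C(9, -4)*(-436) = (6 - 2*9)*(-436) = (6 - 18)*(-436) = -12*(-436) = 5232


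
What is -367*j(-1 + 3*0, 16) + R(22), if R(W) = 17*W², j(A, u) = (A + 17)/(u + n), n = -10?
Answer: 21748/3 ≈ 7249.3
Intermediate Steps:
j(A, u) = (17 + A)/(-10 + u) (j(A, u) = (A + 17)/(u - 10) = (17 + A)/(-10 + u))
-367*j(-1 + 3*0, 16) + R(22) = -367*(17 + (-1 + 3*0))/(-10 + 16) + 17*22² = -367*(17 + (-1 + 0))/6 + 17*484 = -367*(17 - 1)/6 + 8228 = -367*16/6 + 8228 = -367*8/3 + 8228 = -2936/3 + 8228 = 21748/3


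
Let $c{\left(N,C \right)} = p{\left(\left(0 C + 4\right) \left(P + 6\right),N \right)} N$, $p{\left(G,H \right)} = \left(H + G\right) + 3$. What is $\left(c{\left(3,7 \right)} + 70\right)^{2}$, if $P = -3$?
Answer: $15376$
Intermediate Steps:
$p{\left(G,H \right)} = 3 + G + H$ ($p{\left(G,H \right)} = \left(G + H\right) + 3 = 3 + G + H$)
$c{\left(N,C \right)} = N \left(15 + N\right)$ ($c{\left(N,C \right)} = \left(3 + \left(0 C + 4\right) \left(-3 + 6\right) + N\right) N = \left(3 + \left(0 + 4\right) 3 + N\right) N = \left(3 + 4 \cdot 3 + N\right) N = \left(3 + 12 + N\right) N = \left(15 + N\right) N = N \left(15 + N\right)$)
$\left(c{\left(3,7 \right)} + 70\right)^{2} = \left(3 \left(15 + 3\right) + 70\right)^{2} = \left(3 \cdot 18 + 70\right)^{2} = \left(54 + 70\right)^{2} = 124^{2} = 15376$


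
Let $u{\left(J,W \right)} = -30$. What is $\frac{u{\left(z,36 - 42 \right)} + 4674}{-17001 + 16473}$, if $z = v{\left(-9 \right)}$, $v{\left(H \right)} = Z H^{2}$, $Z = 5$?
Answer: $- \frac{387}{44} \approx -8.7955$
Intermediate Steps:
$v{\left(H \right)} = 5 H^{2}$
$z = 405$ ($z = 5 \left(-9\right)^{2} = 5 \cdot 81 = 405$)
$\frac{u{\left(z,36 - 42 \right)} + 4674}{-17001 + 16473} = \frac{-30 + 4674}{-17001 + 16473} = \frac{4644}{-528} = 4644 \left(- \frac{1}{528}\right) = - \frac{387}{44}$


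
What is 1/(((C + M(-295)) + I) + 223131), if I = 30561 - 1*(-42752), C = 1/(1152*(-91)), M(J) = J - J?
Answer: 104832/31076817407 ≈ 3.3733e-6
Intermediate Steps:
M(J) = 0
C = -1/104832 (C = 1/(-104832) = -1/104832 ≈ -9.5391e-6)
I = 73313 (I = 30561 + 42752 = 73313)
1/(((C + M(-295)) + I) + 223131) = 1/(((-1/104832 + 0) + 73313) + 223131) = 1/((-1/104832 + 73313) + 223131) = 1/(7685548415/104832 + 223131) = 1/(31076817407/104832) = 104832/31076817407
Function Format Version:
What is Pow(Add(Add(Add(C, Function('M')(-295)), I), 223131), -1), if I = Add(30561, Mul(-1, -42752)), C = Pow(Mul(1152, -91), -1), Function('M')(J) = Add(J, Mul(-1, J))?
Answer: Rational(104832, 31076817407) ≈ 3.3733e-6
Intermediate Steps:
Function('M')(J) = 0
C = Rational(-1, 104832) (C = Pow(-104832, -1) = Rational(-1, 104832) ≈ -9.5391e-6)
I = 73313 (I = Add(30561, 42752) = 73313)
Pow(Add(Add(Add(C, Function('M')(-295)), I), 223131), -1) = Pow(Add(Add(Add(Rational(-1, 104832), 0), 73313), 223131), -1) = Pow(Add(Add(Rational(-1, 104832), 73313), 223131), -1) = Pow(Add(Rational(7685548415, 104832), 223131), -1) = Pow(Rational(31076817407, 104832), -1) = Rational(104832, 31076817407)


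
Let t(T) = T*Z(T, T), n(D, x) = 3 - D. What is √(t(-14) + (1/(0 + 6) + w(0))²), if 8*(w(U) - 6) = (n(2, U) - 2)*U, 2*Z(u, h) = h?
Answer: √4897/6 ≈ 11.663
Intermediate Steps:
Z(u, h) = h/2
t(T) = T²/2 (t(T) = T*(T/2) = T²/2)
w(U) = 6 - U/8 (w(U) = 6 + (((3 - 1*2) - 2)*U)/8 = 6 + (((3 - 2) - 2)*U)/8 = 6 + ((1 - 2)*U)/8 = 6 + (-U)/8 = 6 - U/8)
√(t(-14) + (1/(0 + 6) + w(0))²) = √((½)*(-14)² + (1/(0 + 6) + (6 - ⅛*0))²) = √((½)*196 + (1/6 + (6 + 0))²) = √(98 + (⅙ + 6)²) = √(98 + (37/6)²) = √(98 + 1369/36) = √(4897/36) = √4897/6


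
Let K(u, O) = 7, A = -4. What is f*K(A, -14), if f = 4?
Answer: 28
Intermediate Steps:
f*K(A, -14) = 4*7 = 28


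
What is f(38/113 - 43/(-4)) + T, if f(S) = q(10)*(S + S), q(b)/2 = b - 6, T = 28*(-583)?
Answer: -1824568/113 ≈ -16147.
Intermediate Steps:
T = -16324
q(b) = -12 + 2*b (q(b) = 2*(b - 6) = 2*(-6 + b) = -12 + 2*b)
f(S) = 16*S (f(S) = (-12 + 2*10)*(S + S) = (-12 + 20)*(2*S) = 8*(2*S) = 16*S)
f(38/113 - 43/(-4)) + T = 16*(38/113 - 43/(-4)) - 16324 = 16*(38*(1/113) - 43*(-¼)) - 16324 = 16*(38/113 + 43/4) - 16324 = 16*(5011/452) - 16324 = 20044/113 - 16324 = -1824568/113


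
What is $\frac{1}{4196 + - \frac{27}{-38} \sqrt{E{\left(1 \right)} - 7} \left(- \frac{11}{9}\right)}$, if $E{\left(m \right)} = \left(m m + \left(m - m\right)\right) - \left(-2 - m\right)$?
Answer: $\frac{6059024}{25423667971} + \frac{1254 i \sqrt{3}}{25423667971} \approx 0.00023832 + 8.5432 \cdot 10^{-8} i$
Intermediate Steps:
$E{\left(m \right)} = 2 + m + m^{2}$ ($E{\left(m \right)} = \left(m^{2} + 0\right) + \left(2 + m\right) = m^{2} + \left(2 + m\right) = 2 + m + m^{2}$)
$\frac{1}{4196 + - \frac{27}{-38} \sqrt{E{\left(1 \right)} - 7} \left(- \frac{11}{9}\right)} = \frac{1}{4196 + - \frac{27}{-38} \sqrt{\left(2 + 1 + 1^{2}\right) - 7} \left(- \frac{11}{9}\right)} = \frac{1}{4196 + \left(-27\right) \left(- \frac{1}{38}\right) \sqrt{\left(2 + 1 + 1\right) - 7} \left(\left(-11\right) \frac{1}{9}\right)} = \frac{1}{4196 + \frac{27 \sqrt{4 - 7}}{38} \left(- \frac{11}{9}\right)} = \frac{1}{4196 + \frac{27 \sqrt{-3}}{38} \left(- \frac{11}{9}\right)} = \frac{1}{4196 + \frac{27 i \sqrt{3}}{38} \left(- \frac{11}{9}\right)} = \frac{1}{4196 - \frac{33 i \sqrt{3}}{38}}$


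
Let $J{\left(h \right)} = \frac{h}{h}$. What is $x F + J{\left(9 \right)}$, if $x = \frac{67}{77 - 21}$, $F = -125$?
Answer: $- \frac{8319}{56} \approx -148.55$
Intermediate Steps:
$x = \frac{67}{56} \approx 1.1964$
$J{\left(h \right)} = 1$
$x F + J{\left(9 \right)} = \frac{67}{56} \left(-125\right) + 1 = - \frac{8375}{56} + 1 = - \frac{8319}{56}$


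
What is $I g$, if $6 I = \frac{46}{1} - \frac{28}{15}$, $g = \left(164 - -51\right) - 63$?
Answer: $\frac{50312}{45} \approx 1118.0$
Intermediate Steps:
$g = 152$ ($g = \left(164 + 51\right) - 63 = 215 - 63 = 152$)
$I = \frac{331}{45}$ ($I = \frac{\frac{46}{1} - \frac{28}{15}}{6} = \frac{46 \cdot 1 - \frac{28}{15}}{6} = \frac{46 - \frac{28}{15}}{6} = \frac{1}{6} \cdot \frac{662}{15} = \frac{331}{45} \approx 7.3556$)
$I g = \frac{331}{45} \cdot 152 = \frac{50312}{45}$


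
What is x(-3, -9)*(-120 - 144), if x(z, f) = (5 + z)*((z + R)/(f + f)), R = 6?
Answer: 88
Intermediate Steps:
x(z, f) = (5 + z)*(6 + z)/(2*f) (x(z, f) = (5 + z)*((z + 6)/(f + f)) = (5 + z)*((6 + z)/((2*f))) = (5 + z)*((6 + z)*(1/(2*f))) = (5 + z)*((6 + z)/(2*f)) = (5 + z)*(6 + z)/(2*f))
x(-3, -9)*(-120 - 144) = ((1/2)*(30 + (-3)**2 + 11*(-3))/(-9))*(-120 - 144) = ((1/2)*(-1/9)*(30 + 9 - 33))*(-264) = ((1/2)*(-1/9)*6)*(-264) = -1/3*(-264) = 88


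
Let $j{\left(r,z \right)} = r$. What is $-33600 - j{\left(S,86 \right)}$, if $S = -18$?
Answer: $-33582$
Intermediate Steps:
$-33600 - j{\left(S,86 \right)} = -33600 - -18 = -33600 + 18 = -33582$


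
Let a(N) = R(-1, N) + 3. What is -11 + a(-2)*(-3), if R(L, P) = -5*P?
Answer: -50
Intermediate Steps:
a(N) = 3 - 5*N (a(N) = -5*N + 3 = 3 - 5*N)
-11 + a(-2)*(-3) = -11 + (3 - 5*(-2))*(-3) = -11 + (3 + 10)*(-3) = -11 + 13*(-3) = -11 - 39 = -50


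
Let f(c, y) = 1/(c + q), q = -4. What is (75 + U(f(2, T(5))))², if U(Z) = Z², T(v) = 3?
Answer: 90601/16 ≈ 5662.6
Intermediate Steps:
f(c, y) = 1/(-4 + c) (f(c, y) = 1/(c - 4) = 1/(-4 + c))
(75 + U(f(2, T(5))))² = (75 + (1/(-4 + 2))²)² = (75 + (1/(-2))²)² = (75 + (-½)²)² = (75 + ¼)² = (301/4)² = 90601/16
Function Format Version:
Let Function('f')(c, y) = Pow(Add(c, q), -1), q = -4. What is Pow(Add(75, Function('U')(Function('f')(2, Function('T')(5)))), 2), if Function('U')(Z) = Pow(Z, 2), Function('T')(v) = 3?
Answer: Rational(90601, 16) ≈ 5662.6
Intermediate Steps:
Function('f')(c, y) = Pow(Add(-4, c), -1) (Function('f')(c, y) = Pow(Add(c, -4), -1) = Pow(Add(-4, c), -1))
Pow(Add(75, Function('U')(Function('f')(2, Function('T')(5)))), 2) = Pow(Add(75, Pow(Pow(Add(-4, 2), -1), 2)), 2) = Pow(Add(75, Pow(Pow(-2, -1), 2)), 2) = Pow(Add(75, Pow(Rational(-1, 2), 2)), 2) = Pow(Add(75, Rational(1, 4)), 2) = Pow(Rational(301, 4), 2) = Rational(90601, 16)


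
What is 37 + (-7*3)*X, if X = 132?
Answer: -2735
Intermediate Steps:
37 + (-7*3)*X = 37 - 7*3*132 = 37 - 21*132 = 37 - 2772 = -2735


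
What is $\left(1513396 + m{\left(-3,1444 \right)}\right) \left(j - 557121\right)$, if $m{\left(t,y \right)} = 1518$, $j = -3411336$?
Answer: $-6011871067698$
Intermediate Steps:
$\left(1513396 + m{\left(-3,1444 \right)}\right) \left(j - 557121\right) = \left(1513396 + 1518\right) \left(-3411336 - 557121\right) = 1514914 \left(-3968457\right) = -6011871067698$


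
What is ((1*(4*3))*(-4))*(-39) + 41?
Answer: 1913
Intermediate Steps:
((1*(4*3))*(-4))*(-39) + 41 = ((1*12)*(-4))*(-39) + 41 = (12*(-4))*(-39) + 41 = -48*(-39) + 41 = 1872 + 41 = 1913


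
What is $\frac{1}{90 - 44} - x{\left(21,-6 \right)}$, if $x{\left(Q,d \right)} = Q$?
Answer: $- \frac{965}{46} \approx -20.978$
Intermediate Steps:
$\frac{1}{90 - 44} - x{\left(21,-6 \right)} = \frac{1}{90 - 44} - 21 = \frac{1}{46} - 21 = - \frac{965}{46}$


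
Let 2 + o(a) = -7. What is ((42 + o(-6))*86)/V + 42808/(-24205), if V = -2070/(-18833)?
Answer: 43120717817/1670145 ≈ 25819.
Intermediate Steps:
o(a) = -9 (o(a) = -2 - 7 = -9)
V = 2070/18833 (V = -2070*(-1/18833) = 2070/18833 ≈ 0.10991)
((42 + o(-6))*86)/V + 42808/(-24205) = ((42 - 9)*86)/(2070/18833) + 42808/(-24205) = (33*86)*(18833/2070) + 42808*(-1/24205) = 2838*(18833/2070) - 42808/24205 = 8908009/345 - 42808/24205 = 43120717817/1670145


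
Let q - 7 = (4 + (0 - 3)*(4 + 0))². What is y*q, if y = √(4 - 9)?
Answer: 71*I*√5 ≈ 158.76*I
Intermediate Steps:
y = I*√5 (y = √(-5) = I*√5 ≈ 2.2361*I)
q = 71 (q = 7 + (4 + (0 - 3)*(4 + 0))² = 7 + (4 - 3*4)² = 7 + (4 - 12)² = 7 + (-8)² = 7 + 64 = 71)
y*q = (I*√5)*71 = 71*I*√5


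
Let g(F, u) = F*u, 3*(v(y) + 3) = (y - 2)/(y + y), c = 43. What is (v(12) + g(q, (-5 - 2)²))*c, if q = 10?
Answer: 754091/36 ≈ 20947.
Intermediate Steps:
v(y) = -3 + (-2 + y)/(6*y) (v(y) = -3 + ((y - 2)/(y + y))/3 = -3 + ((-2 + y)/((2*y)))/3 = -3 + ((-2 + y)*(1/(2*y)))/3 = -3 + ((-2 + y)/(2*y))/3 = -3 + (-2 + y)/(6*y))
(v(12) + g(q, (-5 - 2)²))*c = ((⅙)*(-2 - 17*12)/12 + 10*(-5 - 2)²)*43 = ((⅙)*(1/12)*(-2 - 204) + 10*(-7)²)*43 = ((⅙)*(1/12)*(-206) + 10*49)*43 = (-103/36 + 490)*43 = (17537/36)*43 = 754091/36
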